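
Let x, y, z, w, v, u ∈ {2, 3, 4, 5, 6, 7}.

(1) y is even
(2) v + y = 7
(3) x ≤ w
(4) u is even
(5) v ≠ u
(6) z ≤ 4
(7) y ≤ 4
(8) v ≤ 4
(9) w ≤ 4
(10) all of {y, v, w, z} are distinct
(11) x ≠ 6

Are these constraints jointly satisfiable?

Unsatisfiable

Constraints 6, 7, 8, and 9 confine each of y, v, w, z to the 3 values {2, …, 4} (the domain already gives each ≥ 2).
Constraint 10 requires all 4 of them to be distinct, but only 3 values are available — impossible by the pigeonhole principle.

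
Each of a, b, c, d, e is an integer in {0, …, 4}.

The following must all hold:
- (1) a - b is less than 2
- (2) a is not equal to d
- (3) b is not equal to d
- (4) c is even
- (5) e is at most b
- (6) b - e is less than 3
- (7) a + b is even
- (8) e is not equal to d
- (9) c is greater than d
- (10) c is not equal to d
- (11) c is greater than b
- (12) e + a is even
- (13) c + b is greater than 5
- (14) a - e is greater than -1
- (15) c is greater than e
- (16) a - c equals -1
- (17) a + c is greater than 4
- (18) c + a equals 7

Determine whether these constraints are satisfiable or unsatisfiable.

Satisfiable

Take a = 3, b = 3, c = 4, d = 1, e = 3. Then constraint 1: a - b = 0; constraint 6: b - e = 0; constraint 13: c + b = 7, and every other listed constraint is also met.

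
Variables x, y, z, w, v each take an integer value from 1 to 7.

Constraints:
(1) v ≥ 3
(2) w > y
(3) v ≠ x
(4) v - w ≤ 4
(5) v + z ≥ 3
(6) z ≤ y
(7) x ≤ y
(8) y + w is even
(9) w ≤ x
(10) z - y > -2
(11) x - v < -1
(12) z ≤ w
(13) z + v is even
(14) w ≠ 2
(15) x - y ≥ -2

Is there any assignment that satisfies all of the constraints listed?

Unsatisfiable

Constraints 2, 7, and 9 give y < w, w ≤ x, x ≤ y. Chaining: y < w ≤ x ≤ y, which forces y < y — impossible.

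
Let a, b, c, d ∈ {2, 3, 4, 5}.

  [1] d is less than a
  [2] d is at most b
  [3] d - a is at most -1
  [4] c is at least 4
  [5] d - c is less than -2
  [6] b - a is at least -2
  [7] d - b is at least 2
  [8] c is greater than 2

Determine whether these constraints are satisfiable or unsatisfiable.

Unsatisfiable

Constraints 3, 6, and 7 give a − d ≥ 1, d − b ≥ 2, b − a ≥ -2.
Adding all 3 inequalities: the left sides telescope to 0, and the right sides sum to 1 + 2 + (-2) = 1. So 0 ≥ 1, which is false.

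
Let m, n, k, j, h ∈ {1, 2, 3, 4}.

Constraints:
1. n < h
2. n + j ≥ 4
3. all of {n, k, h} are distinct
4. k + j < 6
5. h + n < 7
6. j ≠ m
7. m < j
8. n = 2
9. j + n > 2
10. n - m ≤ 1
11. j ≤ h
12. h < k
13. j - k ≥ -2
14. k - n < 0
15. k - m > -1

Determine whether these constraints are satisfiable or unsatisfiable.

Unsatisfiable

Constraints 1, 12, and 14 give k < n, n < h, h < k. Chaining: k < n < h < k, which forces k < k — impossible.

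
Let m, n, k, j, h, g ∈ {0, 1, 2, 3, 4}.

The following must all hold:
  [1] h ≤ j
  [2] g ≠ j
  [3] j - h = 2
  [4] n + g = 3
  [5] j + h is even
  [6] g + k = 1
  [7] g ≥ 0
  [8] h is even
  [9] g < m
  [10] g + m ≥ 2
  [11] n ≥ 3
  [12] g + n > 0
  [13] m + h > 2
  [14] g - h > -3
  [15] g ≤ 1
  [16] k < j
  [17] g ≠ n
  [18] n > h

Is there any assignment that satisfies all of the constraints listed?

Take m = 3, n = 3, k = 1, j = 2, h = 0, g = 0. Then constraint 3: j - h = 2; constraint 4: n + g = 3; constraint 6: g + k = 1, and every other listed constraint is also met.

Satisfiable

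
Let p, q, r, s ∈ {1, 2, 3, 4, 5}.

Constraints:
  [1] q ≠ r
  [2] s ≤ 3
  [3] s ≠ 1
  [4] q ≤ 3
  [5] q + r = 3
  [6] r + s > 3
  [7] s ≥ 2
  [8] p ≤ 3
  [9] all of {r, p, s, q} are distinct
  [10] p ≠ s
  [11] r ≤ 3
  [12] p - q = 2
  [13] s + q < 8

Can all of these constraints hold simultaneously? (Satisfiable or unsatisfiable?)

Constraints 2, 4, 8, and 11 confine each of r, p, s, q to the 3 values {1, …, 3} (the domain already gives each ≥ 1).
Constraint 9 requires all 4 of them to be distinct, but only 3 values are available — impossible by the pigeonhole principle.

Unsatisfiable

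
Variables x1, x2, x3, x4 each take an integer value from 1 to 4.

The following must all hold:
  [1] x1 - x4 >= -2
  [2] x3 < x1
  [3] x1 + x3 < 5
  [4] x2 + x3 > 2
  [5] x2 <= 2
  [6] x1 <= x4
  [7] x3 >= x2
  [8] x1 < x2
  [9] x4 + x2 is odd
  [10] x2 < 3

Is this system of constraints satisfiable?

Unsatisfiable

Constraints 2, 7, and 8 give x3 < x1, x1 < x2, x2 ≤ x3. Chaining: x3 < x1 < x2 ≤ x3, which forces x3 < x3 — impossible.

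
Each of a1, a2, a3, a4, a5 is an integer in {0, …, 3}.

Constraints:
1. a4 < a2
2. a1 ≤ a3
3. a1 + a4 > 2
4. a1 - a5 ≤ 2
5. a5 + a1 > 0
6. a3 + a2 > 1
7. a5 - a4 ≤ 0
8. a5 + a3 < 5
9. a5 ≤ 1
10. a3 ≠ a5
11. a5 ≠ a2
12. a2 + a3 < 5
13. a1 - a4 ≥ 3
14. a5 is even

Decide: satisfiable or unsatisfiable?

Unsatisfiable

Constraints 4, 7, and 13 give a4 − a5 ≥ 0, a5 − a1 ≥ -2, a1 − a4 ≥ 3.
Adding all 3 inequalities: the left sides telescope to 0, and the right sides sum to 0 + (-2) + 3 = 1. So 0 ≥ 1, which is false.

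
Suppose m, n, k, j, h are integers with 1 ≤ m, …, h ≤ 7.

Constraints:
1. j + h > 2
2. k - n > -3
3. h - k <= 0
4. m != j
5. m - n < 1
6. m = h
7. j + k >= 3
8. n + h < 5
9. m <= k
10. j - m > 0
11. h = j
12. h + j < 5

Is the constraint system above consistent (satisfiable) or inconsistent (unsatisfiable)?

From constraints 6 and 11, m = h = j, so m = j. But constraint 4 says m ≠ j. Contradiction.

Unsatisfiable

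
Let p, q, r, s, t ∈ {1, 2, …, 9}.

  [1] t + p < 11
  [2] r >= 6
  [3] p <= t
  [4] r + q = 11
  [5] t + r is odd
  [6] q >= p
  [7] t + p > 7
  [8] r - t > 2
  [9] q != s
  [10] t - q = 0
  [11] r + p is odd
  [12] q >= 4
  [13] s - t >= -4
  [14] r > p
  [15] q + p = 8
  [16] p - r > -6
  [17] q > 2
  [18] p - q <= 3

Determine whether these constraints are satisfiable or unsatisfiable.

Satisfiable

Setting (p, q, r, s, t) = (4, 4, 7, 1, 4) satisfies everything: constraint 1: t + p = 8; constraint 4: r + q = 11; constraint 7: t + p = 8, and the others follow.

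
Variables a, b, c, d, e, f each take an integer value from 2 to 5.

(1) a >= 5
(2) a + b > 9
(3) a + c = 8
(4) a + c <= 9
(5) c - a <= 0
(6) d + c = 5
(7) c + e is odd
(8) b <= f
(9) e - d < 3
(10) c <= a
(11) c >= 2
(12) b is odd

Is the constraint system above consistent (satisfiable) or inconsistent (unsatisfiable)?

Satisfiable

Try a = 5, b = 5, c = 3, d = 2, e = 4, f = 5.
Check constraint 2: a + b = 10; constraint 3: a + c = 8. The remaining constraints are straightforward to verify.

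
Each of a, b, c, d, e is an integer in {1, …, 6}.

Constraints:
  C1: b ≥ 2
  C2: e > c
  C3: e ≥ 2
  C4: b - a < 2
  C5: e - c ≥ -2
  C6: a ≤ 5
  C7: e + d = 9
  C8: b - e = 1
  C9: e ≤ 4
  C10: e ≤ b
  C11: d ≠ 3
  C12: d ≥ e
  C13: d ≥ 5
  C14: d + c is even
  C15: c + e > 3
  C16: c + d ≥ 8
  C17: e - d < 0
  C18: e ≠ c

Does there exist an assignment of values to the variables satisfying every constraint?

Satisfiable

Try a = 4, b = 4, c = 2, d = 6, e = 3.
Check constraint 4: b - a = 0; constraint 5: e - c = 1. The remaining constraints are straightforward to verify.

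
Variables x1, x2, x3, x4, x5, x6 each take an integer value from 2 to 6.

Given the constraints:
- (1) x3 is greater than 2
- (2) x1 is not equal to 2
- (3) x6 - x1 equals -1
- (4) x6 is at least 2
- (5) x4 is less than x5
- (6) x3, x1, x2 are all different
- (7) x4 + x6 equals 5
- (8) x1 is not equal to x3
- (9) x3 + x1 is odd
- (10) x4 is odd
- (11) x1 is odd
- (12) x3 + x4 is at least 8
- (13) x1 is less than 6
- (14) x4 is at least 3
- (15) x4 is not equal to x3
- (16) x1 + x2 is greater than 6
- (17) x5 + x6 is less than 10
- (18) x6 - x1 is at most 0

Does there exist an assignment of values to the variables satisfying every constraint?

Try x1 = 3, x2 = 5, x3 = 6, x4 = 3, x5 = 6, x6 = 2.
Check constraint 3: x6 - x1 = -1; constraint 7: x4 + x6 = 5; constraint 12: x3 + x4 = 9. The remaining constraints are straightforward to verify.

Satisfiable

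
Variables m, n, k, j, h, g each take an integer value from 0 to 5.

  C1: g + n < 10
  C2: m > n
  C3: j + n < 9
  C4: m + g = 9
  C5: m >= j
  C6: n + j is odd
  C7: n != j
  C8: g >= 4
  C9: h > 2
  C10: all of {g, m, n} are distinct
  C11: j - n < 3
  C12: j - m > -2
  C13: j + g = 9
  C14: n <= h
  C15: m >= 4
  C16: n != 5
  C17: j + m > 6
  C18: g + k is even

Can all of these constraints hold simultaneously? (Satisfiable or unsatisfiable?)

Satisfiable

Setting (m, n, k, j, h, g) = (4, 3, 1, 4, 4, 5) satisfies everything: constraint 1: g + n = 8; constraint 3: j + n = 7; constraint 4: m + g = 9, and the others follow.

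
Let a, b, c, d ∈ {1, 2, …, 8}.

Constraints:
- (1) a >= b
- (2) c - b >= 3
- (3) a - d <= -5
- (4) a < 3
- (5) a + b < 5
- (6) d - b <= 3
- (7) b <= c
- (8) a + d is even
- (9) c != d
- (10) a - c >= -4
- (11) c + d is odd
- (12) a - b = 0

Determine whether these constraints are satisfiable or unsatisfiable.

Unsatisfiable

Constraints 2, 3, 6, and 10 give d − a ≥ 5, a − c ≥ -4, c − b ≥ 3, b − d ≥ -3.
Adding all 4 inequalities: the left sides telescope to 0, and the right sides sum to 5 + (-4) + 3 + (-3) = 1. So 0 ≥ 1, which is false.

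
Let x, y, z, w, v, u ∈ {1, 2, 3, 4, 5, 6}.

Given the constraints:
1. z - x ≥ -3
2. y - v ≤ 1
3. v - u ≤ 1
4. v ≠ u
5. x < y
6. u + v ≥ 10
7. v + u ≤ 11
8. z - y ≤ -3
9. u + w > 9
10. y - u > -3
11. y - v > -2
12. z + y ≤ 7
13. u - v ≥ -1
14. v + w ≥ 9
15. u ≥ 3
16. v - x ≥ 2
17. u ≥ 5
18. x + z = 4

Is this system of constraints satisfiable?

The assignment x = 2, y = 5, z = 2, w = 5, v = 6, u = 5 works:
  constraint 1 holds since z - x = 0.
  constraint 2 holds since y - v = -1.
The rest check out directly.

Satisfiable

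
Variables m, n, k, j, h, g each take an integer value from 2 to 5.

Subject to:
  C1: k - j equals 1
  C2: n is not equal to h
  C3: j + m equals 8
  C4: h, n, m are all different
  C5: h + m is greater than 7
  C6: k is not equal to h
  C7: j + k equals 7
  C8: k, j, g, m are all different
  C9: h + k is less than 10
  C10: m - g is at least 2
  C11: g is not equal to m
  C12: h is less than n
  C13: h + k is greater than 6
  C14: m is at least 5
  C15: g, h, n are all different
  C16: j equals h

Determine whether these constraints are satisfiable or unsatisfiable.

Satisfiable

Take m = 5, n = 4, k = 4, j = 3, h = 3, g = 2. Then constraint 1: k - j = 1; constraint 3: j + m = 8; constraint 5: h + m = 8, and every other listed constraint is also met.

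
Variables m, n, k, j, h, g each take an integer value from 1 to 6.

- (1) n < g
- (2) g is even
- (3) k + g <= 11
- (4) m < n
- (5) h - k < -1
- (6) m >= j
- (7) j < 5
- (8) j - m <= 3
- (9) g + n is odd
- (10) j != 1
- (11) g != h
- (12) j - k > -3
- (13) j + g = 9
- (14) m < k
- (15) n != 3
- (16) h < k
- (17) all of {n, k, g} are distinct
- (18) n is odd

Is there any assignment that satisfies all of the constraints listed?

Setting (m, n, k, j, h, g) = (3, 5, 4, 3, 2, 6) satisfies everything: constraint 3: k + g = 10; constraint 5: h - k = -2; constraint 8: j - m = 0, and the others follow.

Satisfiable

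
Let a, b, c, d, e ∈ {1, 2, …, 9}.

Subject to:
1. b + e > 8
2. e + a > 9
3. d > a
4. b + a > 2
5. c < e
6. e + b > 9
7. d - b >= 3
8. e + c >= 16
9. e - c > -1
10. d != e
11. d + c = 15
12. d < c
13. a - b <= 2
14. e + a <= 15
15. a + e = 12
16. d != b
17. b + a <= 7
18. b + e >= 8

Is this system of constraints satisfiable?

Setting (a, b, c, d, e) = (3, 2, 8, 7, 9) satisfies everything: constraint 1: b + e = 11; constraint 2: e + a = 12, and the others follow.

Satisfiable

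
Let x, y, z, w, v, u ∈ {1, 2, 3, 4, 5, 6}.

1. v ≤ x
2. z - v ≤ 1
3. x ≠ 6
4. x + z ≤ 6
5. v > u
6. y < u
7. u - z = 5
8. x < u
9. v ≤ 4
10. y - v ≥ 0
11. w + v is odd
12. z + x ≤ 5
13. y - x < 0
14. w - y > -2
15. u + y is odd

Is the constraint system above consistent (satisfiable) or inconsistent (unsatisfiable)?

Constraints 5, 8, 10, and 13 give u < v, v ≤ y, y < x, x < u. Chaining: u < v ≤ y < x < u, which forces u < u — impossible.

Unsatisfiable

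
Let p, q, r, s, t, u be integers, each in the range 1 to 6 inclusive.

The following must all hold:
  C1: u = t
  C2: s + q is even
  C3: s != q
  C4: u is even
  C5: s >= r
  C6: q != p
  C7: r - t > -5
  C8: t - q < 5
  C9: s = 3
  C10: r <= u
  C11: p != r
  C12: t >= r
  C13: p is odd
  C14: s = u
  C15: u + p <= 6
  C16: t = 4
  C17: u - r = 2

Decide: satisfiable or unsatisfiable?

Unsatisfiable

Constraint 9 fixes s = 3 and constraint 16 fixes t = 4. Constraints 1 and 14 give s = u = t, so s = t. But 3 ≠ 4 — contradiction.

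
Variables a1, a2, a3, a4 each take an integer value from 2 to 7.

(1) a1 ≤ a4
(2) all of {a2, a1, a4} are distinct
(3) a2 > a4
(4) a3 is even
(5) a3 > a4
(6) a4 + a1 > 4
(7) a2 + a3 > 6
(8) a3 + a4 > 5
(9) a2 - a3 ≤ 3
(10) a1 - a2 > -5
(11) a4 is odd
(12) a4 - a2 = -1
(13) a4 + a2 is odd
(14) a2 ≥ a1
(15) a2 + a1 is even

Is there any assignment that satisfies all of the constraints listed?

The assignment a1 = 2, a2 = 4, a3 = 4, a4 = 3 works:
  constraint 6 holds since a4 + a1 = 5.
  constraint 7 holds since a2 + a3 = 8.
The rest check out directly.

Satisfiable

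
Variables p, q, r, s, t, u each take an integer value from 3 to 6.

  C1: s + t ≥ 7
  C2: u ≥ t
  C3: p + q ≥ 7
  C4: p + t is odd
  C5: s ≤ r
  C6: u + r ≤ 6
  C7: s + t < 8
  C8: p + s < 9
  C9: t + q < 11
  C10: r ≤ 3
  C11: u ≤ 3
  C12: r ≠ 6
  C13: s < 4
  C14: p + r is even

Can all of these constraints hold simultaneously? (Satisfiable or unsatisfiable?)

Unsatisfiable

From constraints 5 and 10: s ≤ r ≤ 3. From constraints 2 and 11: t ≤ u ≤ 3. Hence s + t ≤ 6. But constraint 1 requires s + t ≥ 7, and 7 > 6. Contradiction.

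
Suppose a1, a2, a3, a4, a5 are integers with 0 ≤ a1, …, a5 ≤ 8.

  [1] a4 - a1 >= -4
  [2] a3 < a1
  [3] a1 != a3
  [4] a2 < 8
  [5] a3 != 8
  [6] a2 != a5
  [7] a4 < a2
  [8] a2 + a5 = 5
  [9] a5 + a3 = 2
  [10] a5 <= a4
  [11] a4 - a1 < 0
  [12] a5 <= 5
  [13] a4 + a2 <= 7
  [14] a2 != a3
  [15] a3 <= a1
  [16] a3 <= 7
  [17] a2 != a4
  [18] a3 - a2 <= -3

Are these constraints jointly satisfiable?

Satisfiable

Take a1 = 3, a2 = 4, a3 = 1, a4 = 1, a5 = 1. Then constraint 1: a4 - a1 = -2; constraint 8: a2 + a5 = 5; constraint 9: a5 + a3 = 2, and every other listed constraint is also met.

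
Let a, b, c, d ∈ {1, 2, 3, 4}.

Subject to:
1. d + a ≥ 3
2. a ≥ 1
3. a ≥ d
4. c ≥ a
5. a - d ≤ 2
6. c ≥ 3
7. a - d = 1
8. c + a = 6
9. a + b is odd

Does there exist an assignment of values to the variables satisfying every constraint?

Setting (a, b, c, d) = (2, 1, 4, 1) satisfies everything: constraint 1: d + a = 3; constraint 5: a - d = 1, and the others follow.

Satisfiable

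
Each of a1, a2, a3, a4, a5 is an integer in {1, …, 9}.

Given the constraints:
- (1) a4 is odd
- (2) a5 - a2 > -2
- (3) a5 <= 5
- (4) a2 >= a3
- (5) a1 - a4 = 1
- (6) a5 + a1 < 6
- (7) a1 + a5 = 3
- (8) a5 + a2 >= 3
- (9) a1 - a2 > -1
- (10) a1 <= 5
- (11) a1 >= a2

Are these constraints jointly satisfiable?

Satisfiable

Try a1 = 2, a2 = 2, a3 = 1, a4 = 1, a5 = 1.
Check constraint 2: a5 - a2 = -1; constraint 5: a1 - a4 = 1. The remaining constraints are straightforward to verify.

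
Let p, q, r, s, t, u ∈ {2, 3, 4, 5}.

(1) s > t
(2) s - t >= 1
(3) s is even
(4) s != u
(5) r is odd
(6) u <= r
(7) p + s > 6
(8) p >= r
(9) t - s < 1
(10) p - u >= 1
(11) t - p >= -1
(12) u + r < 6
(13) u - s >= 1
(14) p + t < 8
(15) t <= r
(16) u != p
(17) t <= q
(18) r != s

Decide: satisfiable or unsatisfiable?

Constraints 2, 10, 11, and 13 give t − p ≥ -1, p − u ≥ 1, u − s ≥ 1, s − t ≥ 1.
Adding all 4 inequalities: the left sides telescope to 0, and the right sides sum to (-1) + 1 + 1 + 1 = 2. So 0 ≥ 2, which is false.

Unsatisfiable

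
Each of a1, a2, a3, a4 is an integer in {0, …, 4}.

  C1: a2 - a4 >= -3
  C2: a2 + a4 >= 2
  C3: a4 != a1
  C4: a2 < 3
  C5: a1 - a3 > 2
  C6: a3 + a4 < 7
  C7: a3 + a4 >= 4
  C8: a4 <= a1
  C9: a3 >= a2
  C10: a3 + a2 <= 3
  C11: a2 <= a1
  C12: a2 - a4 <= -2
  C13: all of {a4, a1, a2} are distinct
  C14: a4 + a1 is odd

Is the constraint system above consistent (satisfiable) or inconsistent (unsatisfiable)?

Take a1 = 4, a2 = 1, a3 = 1, a4 = 3. Then constraint 1: a2 - a4 = -2; constraint 2: a2 + a4 = 4; constraint 5: a1 - a3 = 3, and every other listed constraint is also met.

Satisfiable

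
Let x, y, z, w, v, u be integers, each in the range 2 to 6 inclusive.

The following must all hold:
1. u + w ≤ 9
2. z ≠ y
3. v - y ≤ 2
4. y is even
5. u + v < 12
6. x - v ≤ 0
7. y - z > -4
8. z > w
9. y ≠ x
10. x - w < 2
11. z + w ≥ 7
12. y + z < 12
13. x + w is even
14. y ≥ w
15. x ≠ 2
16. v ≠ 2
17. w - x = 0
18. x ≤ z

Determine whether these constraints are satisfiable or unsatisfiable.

One satisfying assignment is x = 3, y = 4, z = 5, w = 3, v = 6, u = 3.
For the less obvious constraints — constraint 1: u + w = 6; constraint 3: v - y = 2; constraint 5: u + v = 9 — and the others hold by inspection.

Satisfiable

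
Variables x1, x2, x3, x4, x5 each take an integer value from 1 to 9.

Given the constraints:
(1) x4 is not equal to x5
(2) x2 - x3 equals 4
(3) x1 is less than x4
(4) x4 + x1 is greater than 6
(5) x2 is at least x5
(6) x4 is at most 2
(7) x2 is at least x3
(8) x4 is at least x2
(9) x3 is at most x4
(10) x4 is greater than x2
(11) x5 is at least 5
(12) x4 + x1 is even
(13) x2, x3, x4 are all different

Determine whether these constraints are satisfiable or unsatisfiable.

From constraints 5 and 11: x2 ≥ x5 and x5 ≥ 5, so x2 ≥ 5. From constraints 6 and 8: x2 ≤ x4 and x4 ≤ 2, so x2 ≤ 2. But 2 < 5, so no value of x2 works.

Unsatisfiable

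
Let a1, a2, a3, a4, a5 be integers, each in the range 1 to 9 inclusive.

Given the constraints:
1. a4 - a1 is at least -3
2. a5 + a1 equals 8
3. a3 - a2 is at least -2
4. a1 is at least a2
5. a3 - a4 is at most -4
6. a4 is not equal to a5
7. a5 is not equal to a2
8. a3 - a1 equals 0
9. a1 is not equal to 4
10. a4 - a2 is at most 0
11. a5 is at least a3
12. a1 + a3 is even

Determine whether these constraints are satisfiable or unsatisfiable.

Constraints 3, 5, and 10 give a3 − a2 ≥ -2, a2 − a4 ≥ 0, a4 − a3 ≥ 4.
Adding all 3 inequalities: the left sides telescope to 0, and the right sides sum to (-2) + 0 + 4 = 2. So 0 ≥ 2, which is false.

Unsatisfiable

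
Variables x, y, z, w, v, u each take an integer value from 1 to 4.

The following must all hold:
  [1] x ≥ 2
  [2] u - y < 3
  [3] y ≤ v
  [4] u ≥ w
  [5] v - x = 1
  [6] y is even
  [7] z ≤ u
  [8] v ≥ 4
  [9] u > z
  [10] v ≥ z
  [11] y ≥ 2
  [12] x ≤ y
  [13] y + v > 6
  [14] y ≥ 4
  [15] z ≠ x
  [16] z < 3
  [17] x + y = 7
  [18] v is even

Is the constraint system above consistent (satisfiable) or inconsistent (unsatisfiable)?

Setting (x, y, z, w, v, u) = (3, 4, 2, 4, 4, 4) satisfies everything: constraint 2: u - y = 0; constraint 5: v - x = 1, and the others follow.

Satisfiable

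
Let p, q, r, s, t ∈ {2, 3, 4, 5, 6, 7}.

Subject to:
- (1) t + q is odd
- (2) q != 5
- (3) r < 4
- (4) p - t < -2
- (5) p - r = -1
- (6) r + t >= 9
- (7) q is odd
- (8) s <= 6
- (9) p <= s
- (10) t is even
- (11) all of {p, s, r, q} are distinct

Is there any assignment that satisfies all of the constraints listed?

Satisfiable

Try p = 2, q = 7, r = 3, s = 5, t = 6.
Check constraint 4: p - t = -4; constraint 5: p - r = -1. The remaining constraints are straightforward to verify.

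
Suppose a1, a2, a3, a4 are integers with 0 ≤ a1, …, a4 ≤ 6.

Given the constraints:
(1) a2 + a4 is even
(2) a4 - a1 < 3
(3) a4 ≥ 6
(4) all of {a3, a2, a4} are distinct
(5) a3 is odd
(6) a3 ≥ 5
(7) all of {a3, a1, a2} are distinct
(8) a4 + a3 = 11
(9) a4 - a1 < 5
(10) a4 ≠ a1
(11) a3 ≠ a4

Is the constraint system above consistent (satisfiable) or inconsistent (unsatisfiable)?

Setting (a1, a2, a3, a4) = (4, 0, 5, 6) satisfies everything: constraint 2: a4 - a1 = 2; constraint 8: a4 + a3 = 11, and the others follow.

Satisfiable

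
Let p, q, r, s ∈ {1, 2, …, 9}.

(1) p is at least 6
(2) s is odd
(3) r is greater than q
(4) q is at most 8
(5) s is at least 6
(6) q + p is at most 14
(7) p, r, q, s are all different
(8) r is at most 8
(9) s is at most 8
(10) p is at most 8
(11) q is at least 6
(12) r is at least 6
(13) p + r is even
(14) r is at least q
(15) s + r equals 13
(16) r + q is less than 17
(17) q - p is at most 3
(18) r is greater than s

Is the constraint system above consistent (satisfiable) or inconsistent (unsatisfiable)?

Constraints 1, 4, 5, 8, 9, 10, 11, and 12 confine each of p, r, q, s to the 3 values {6, …, 8}.
Constraint 7 requires all 4 of them to be distinct, but only 3 values are available — impossible by the pigeonhole principle.

Unsatisfiable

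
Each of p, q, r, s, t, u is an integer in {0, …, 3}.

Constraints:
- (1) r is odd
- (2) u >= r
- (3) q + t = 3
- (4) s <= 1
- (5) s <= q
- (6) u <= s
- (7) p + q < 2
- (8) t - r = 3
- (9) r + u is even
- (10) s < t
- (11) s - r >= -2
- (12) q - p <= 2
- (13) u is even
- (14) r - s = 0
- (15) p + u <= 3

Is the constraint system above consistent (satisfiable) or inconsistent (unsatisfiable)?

Constraint 1 makes r odd and constraint 13 makes u even, so r + u must be odd. Constraint 9 says r + u is even — contradiction.

Unsatisfiable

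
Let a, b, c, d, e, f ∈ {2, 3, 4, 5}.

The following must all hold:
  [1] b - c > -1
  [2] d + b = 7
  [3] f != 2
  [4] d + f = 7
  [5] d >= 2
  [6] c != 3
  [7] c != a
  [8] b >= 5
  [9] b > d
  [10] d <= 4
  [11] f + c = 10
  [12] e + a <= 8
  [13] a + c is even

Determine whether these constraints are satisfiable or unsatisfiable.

Take a = 3, b = 5, c = 5, d = 2, e = 4, f = 5. Then constraint 1: b - c = 0; constraint 2: d + b = 7; constraint 4: d + f = 7, and every other listed constraint is also met.

Satisfiable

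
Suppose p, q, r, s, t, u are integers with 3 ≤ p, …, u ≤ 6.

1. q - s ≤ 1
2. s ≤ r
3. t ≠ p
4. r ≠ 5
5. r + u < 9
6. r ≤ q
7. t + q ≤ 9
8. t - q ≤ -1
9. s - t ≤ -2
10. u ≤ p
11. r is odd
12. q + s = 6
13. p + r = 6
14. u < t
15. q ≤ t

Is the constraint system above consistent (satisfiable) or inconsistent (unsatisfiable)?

Constraints 1, 8, and 9 give t − s ≥ 2, s − q ≥ -1, q − t ≥ 1.
Adding all 3 inequalities: the left sides telescope to 0, and the right sides sum to 2 + (-1) + 1 = 2. So 0 ≥ 2, which is false.

Unsatisfiable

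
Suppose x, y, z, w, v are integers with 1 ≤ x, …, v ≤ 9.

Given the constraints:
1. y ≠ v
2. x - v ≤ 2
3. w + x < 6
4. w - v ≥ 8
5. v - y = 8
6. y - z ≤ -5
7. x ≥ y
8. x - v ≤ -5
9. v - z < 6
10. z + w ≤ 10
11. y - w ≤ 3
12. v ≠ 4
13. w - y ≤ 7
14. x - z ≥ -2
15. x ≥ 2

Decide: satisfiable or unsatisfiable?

Unsatisfiable

Constraints 2, 4, 6, 13, and 14 give v − x ≥ -2, x − z ≥ -2, z − y ≥ 5, y − w ≥ -7, w − v ≥ 8.
Adding all 5 inequalities: the left sides telescope to 0, and the right sides sum to (-2) + (-2) + 5 + (-7) + 8 = 2. So 0 ≥ 2, which is false.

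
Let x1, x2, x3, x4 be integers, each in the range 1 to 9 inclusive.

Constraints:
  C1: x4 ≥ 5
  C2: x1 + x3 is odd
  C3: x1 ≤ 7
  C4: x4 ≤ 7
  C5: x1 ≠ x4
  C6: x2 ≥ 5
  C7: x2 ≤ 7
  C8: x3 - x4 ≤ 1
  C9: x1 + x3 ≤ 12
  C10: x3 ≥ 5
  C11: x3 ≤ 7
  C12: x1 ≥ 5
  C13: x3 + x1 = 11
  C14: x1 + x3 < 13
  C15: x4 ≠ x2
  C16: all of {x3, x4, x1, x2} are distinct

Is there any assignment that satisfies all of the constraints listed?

Constraints 1, 3, 4, 6, 7, 10, 11, and 12 confine each of x3, x4, x1, x2 to the 3 values {5, …, 7}.
Constraint 16 requires all 4 of them to be distinct, but only 3 values are available — impossible by the pigeonhole principle.

Unsatisfiable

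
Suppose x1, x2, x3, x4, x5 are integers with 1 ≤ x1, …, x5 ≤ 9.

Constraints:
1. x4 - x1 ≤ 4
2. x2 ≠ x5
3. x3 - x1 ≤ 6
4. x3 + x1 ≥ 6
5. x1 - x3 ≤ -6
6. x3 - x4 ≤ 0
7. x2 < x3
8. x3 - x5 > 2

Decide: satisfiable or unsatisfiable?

Constraints 1, 5, and 6 give x1 − x4 ≥ -4, x4 − x3 ≥ 0, x3 − x1 ≥ 6.
Adding all 3 inequalities: the left sides telescope to 0, and the right sides sum to (-4) + 0 + 6 = 2. So 0 ≥ 2, which is false.

Unsatisfiable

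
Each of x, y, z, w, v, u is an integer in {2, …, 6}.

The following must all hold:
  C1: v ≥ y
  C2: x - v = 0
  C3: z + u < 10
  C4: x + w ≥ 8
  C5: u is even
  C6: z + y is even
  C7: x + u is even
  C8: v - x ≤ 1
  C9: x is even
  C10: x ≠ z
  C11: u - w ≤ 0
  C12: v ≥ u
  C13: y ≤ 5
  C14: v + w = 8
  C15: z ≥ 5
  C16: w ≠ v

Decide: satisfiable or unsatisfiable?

Satisfiable

Setting (x, y, z, w, v, u) = (6, 5, 5, 2, 6, 2) satisfies everything: constraint 2: x - v = 0; constraint 3: z + u = 7; constraint 4: x + w = 8, and the others follow.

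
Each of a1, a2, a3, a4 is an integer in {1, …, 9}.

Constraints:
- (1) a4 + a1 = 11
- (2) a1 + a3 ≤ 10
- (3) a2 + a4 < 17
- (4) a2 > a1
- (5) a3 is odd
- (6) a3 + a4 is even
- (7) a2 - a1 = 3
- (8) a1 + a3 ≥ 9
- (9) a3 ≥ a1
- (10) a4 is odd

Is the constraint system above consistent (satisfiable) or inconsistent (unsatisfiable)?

Take a1 = 4, a2 = 7, a3 = 5, a4 = 7. Then constraint 1: a4 + a1 = 11; constraint 2: a1 + a3 = 9; constraint 3: a2 + a4 = 14, and every other listed constraint is also met.

Satisfiable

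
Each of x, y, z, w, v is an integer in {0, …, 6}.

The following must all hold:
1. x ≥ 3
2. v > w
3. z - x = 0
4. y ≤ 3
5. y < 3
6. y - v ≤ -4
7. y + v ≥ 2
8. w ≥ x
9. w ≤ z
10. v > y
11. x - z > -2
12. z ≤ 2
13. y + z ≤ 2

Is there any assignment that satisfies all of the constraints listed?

From constraints 1 and 8: w ≥ x and x ≥ 3, so w ≥ 3. From constraints 9 and 12: w ≤ z and z ≤ 2, so w ≤ 2. But 2 < 3, so no value of w works.

Unsatisfiable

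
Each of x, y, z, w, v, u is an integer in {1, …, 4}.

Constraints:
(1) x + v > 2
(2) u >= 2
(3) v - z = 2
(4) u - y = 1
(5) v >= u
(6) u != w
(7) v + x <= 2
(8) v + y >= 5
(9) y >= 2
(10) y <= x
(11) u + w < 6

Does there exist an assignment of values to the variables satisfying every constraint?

From constraints 2 and 5: v ≥ u ≥ 2. From constraints 9 and 10: x ≥ y ≥ 2. Hence v + x ≥ 4. But constraint 7 requires v + x ≤ 2, and 2 < 4. Contradiction.

Unsatisfiable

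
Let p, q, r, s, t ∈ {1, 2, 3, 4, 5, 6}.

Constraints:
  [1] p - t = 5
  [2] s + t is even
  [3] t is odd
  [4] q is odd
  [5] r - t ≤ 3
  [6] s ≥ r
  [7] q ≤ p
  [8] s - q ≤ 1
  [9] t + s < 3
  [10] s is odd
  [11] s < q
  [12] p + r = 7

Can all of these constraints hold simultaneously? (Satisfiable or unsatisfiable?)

Try p = 6, q = 3, r = 1, s = 1, t = 1.
Check constraint 1: p - t = 5; constraint 5: r - t = 0; constraint 8: s - q = -2. The remaining constraints are straightforward to verify.

Satisfiable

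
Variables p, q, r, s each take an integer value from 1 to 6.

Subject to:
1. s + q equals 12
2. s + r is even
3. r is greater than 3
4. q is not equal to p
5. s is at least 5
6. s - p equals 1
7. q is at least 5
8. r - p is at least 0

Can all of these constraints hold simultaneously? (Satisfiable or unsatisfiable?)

Satisfiable

Try p = 5, q = 6, r = 6, s = 6.
Check constraint 1: s + q = 12; constraint 6: s - p = 1. The remaining constraints are straightforward to verify.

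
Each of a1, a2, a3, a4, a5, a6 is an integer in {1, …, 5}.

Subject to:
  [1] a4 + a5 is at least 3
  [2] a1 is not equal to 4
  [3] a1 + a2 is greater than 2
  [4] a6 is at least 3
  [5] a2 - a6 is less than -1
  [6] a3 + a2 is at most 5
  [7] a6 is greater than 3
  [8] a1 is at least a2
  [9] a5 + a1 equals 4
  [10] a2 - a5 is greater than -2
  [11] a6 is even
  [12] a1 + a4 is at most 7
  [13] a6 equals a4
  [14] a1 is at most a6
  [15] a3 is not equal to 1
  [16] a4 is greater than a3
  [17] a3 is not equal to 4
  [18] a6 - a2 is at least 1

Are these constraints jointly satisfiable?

Satisfiable

Setting (a1, a2, a3, a4, a5, a6) = (2, 1, 2, 4, 2, 4) satisfies everything: constraint 1: a4 + a5 = 6; constraint 3: a1 + a2 = 3, and the others follow.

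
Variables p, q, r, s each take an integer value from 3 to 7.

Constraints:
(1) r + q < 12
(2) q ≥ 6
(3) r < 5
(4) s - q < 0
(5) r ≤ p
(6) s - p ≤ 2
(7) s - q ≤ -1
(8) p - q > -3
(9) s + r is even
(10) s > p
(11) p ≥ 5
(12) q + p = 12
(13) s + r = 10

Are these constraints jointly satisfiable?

One satisfying assignment is p = 5, q = 7, r = 4, s = 6.
For the less obvious constraints — constraint 1: r + q = 11; constraint 4: s - q = -1; constraint 6: s - p = 1 — and the others hold by inspection.

Satisfiable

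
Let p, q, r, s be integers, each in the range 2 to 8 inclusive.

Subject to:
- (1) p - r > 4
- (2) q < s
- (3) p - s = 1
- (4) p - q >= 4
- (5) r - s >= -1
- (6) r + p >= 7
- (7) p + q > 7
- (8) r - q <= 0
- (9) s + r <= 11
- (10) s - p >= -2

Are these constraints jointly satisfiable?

Unsatisfiable

Constraints 4, 5, 8, and 10 give q − r ≥ 0, r − s ≥ -1, s − p ≥ -2, p − q ≥ 4.
Adding all 4 inequalities: the left sides telescope to 0, and the right sides sum to 0 + (-1) + (-2) + 4 = 1. So 0 ≥ 1, which is false.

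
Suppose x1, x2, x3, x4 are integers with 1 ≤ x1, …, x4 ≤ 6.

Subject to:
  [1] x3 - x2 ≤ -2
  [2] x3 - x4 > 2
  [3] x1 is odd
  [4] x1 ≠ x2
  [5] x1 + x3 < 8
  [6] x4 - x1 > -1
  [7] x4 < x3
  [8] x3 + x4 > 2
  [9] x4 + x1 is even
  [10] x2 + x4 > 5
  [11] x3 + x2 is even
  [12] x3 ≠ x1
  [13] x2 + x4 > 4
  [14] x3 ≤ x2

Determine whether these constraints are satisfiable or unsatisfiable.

Setting (x1, x2, x3, x4) = (1, 6, 4, 1) satisfies everything: constraint 1: x3 - x2 = -2; constraint 2: x3 - x4 = 3; constraint 5: x1 + x3 = 5, and the others follow.

Satisfiable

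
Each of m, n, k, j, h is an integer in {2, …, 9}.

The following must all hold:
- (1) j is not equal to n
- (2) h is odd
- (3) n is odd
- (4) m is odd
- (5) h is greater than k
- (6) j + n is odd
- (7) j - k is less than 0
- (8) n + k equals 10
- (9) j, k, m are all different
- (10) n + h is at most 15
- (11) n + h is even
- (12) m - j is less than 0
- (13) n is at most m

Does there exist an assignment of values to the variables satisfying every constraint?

One satisfying assignment is m = 5, n = 3, k = 7, j = 6, h = 9.
For the less obvious constraints — constraint 7: j - k = -1; constraint 8: n + k = 10; constraint 10: n + h = 12 — and the others hold by inspection.

Satisfiable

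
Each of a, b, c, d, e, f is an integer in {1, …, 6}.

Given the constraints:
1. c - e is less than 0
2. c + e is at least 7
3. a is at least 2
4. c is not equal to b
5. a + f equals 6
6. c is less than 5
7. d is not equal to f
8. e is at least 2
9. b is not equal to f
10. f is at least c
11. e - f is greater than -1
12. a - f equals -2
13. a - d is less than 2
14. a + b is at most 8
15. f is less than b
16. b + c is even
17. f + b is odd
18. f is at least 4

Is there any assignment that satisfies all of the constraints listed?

Satisfiable

Try a = 2, b = 5, c = 3, d = 1, e = 4, f = 4.
Check constraint 1: c - e = -1; constraint 2: c + e = 7; constraint 5: a + f = 6. The remaining constraints are straightforward to verify.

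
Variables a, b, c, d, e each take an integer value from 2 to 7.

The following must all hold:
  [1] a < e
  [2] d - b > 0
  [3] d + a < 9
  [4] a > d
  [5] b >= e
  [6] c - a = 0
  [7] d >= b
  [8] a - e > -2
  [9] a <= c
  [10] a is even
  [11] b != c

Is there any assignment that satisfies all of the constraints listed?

Unsatisfiable

Constraints 1, 2, 4, and 5 give b < d, d < a, a < e, e ≤ b. Chaining: b < d < a < e ≤ b, which forces b < b — impossible.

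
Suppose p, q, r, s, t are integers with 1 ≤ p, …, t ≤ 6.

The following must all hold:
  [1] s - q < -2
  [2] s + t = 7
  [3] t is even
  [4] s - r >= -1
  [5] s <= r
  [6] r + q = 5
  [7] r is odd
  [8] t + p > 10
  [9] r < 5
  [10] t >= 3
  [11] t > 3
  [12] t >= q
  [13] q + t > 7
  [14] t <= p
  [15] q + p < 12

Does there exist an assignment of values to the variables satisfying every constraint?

Satisfiable

Take p = 6, q = 4, r = 1, s = 1, t = 6. Then constraint 1: s - q = -3; constraint 2: s + t = 7, and every other listed constraint is also met.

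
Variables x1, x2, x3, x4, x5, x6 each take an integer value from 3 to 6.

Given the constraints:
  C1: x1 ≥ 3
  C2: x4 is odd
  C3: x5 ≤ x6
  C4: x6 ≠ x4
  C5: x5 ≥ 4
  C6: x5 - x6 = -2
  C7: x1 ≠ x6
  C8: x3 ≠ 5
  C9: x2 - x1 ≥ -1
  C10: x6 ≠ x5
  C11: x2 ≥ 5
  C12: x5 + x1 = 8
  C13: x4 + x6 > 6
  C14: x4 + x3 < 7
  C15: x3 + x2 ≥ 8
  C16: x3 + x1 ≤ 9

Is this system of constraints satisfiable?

Try x1 = 4, x2 = 5, x3 = 3, x4 = 3, x5 = 4, x6 = 6.
Check constraint 6: x5 - x6 = -2; constraint 9: x2 - x1 = 1; constraint 12: x5 + x1 = 8. The remaining constraints are straightforward to verify.

Satisfiable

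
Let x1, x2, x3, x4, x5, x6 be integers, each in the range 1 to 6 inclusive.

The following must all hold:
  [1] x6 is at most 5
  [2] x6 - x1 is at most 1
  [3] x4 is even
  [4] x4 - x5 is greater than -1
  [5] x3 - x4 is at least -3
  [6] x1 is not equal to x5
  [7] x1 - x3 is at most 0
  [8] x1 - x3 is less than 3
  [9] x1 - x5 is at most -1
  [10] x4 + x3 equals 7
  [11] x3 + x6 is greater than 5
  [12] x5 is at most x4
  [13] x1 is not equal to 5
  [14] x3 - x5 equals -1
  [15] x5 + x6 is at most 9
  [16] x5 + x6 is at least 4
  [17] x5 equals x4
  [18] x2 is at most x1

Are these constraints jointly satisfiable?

Satisfiable

Setting (x1, x2, x3, x4, x5, x6) = (3, 3, 3, 4, 4, 3) satisfies everything: constraint 2: x6 - x1 = 0; constraint 4: x4 - x5 = 0; constraint 5: x3 - x4 = -1, and the others follow.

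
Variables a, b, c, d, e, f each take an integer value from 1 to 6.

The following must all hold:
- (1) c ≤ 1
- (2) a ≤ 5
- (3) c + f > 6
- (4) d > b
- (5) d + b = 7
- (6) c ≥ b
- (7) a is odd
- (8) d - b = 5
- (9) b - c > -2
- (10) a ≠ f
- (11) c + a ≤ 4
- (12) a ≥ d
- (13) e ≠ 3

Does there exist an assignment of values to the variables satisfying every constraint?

From constraints 2 and 12: d ≤ a ≤ 5. From constraints 1 and 6: b ≤ c ≤ 1. Hence d + b ≤ 6. But constraint 5 requires d + b = 7, and 7 > 6. Contradiction.

Unsatisfiable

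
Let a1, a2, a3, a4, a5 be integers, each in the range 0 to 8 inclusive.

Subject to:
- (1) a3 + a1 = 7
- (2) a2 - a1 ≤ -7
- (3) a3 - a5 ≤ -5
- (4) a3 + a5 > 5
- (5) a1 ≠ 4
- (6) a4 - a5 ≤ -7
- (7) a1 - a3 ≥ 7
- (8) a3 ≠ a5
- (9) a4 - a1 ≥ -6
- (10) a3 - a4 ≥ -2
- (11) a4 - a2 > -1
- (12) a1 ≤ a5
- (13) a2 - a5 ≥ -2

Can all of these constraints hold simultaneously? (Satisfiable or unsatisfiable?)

Constraints 2, 3, 9, 10, and 13 give a2 − a5 ≥ -2, a5 − a3 ≥ 5, a3 − a4 ≥ -2, a4 − a1 ≥ -6, a1 − a2 ≥ 7.
Adding all 5 inequalities: the left sides telescope to 0, and the right sides sum to (-2) + 5 + (-2) + (-6) + 7 = 2. So 0 ≥ 2, which is false.

Unsatisfiable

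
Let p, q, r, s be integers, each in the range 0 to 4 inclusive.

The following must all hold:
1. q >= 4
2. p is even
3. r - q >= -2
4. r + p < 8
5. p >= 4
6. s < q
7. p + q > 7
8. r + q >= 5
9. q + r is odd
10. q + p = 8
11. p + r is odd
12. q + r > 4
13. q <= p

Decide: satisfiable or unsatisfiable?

One satisfying assignment is p = 4, q = 4, r = 3, s = 3.
For the less obvious constraints — constraint 3: r - q = -1; constraint 4: r + p = 7 — and the others hold by inspection.

Satisfiable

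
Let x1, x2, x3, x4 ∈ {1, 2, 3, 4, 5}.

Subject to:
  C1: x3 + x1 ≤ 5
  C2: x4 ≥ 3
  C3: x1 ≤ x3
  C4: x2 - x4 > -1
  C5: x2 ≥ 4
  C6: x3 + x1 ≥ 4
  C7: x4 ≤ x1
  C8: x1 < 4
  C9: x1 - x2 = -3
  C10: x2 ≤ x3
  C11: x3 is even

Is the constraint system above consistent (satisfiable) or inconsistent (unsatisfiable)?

From constraints 5 and 10: x3 ≥ x2 ≥ 4. From constraints 2 and 7: x1 ≥ x4 ≥ 3. Hence x3 + x1 ≥ 7. But constraint 1 requires x3 + x1 ≤ 5, and 5 < 7. Contradiction.

Unsatisfiable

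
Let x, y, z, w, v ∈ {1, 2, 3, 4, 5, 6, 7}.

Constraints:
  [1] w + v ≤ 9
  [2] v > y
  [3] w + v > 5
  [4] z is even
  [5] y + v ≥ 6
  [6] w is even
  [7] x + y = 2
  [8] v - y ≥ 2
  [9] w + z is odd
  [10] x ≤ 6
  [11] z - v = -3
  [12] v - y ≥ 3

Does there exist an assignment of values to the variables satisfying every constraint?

Unsatisfiable

Constraint 6 makes w even and constraint 4 makes z even, so w + z must be even. Constraint 9 says w + z is odd — contradiction.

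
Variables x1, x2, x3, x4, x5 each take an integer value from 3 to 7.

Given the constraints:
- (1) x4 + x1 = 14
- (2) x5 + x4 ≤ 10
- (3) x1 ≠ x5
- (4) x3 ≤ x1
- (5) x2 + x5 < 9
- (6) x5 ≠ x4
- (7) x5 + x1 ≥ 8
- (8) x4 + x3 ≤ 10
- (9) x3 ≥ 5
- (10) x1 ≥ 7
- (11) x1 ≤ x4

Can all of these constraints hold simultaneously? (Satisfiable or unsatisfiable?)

Unsatisfiable

From constraints 10 and 11: x4 ≥ x1 ≥ 7. From constraint 9: x3 ≥ 5. Hence x4 + x3 ≥ 12. But constraint 8 requires x4 + x3 ≤ 10, and 10 < 12. Contradiction.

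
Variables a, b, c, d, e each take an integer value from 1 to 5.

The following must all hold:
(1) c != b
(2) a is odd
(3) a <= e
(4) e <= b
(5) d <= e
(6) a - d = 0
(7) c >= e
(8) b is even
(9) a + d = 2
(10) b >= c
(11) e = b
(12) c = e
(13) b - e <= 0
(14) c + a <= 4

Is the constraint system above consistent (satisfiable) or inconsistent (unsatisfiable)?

From constraints 11 and 12, c = e = b, so c = b. But constraint 1 says c ≠ b. Contradiction.

Unsatisfiable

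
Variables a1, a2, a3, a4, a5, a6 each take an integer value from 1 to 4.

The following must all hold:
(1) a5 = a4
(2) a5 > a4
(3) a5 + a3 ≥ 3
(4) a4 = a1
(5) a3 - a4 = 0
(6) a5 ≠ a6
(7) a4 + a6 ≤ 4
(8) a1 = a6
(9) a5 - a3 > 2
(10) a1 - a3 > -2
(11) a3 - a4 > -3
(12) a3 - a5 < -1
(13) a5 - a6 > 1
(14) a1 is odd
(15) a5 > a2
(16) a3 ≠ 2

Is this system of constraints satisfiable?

From constraints 1, 4, and 8, a5 = a4 = a1 = a6, so a5 = a6. But constraint 6 says a5 ≠ a6. Contradiction.

Unsatisfiable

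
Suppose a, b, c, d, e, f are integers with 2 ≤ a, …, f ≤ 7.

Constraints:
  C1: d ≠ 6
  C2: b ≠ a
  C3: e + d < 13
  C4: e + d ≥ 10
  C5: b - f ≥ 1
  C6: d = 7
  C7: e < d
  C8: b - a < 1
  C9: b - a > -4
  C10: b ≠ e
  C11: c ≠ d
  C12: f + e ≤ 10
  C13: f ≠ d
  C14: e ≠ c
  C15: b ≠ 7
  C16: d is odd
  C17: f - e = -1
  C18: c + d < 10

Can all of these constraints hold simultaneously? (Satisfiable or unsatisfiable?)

Satisfiable

Take a = 7, b = 6, c = 2, d = 7, e = 5, f = 4. Then constraint 3: e + d = 12; constraint 4: e + d = 12, and every other listed constraint is also met.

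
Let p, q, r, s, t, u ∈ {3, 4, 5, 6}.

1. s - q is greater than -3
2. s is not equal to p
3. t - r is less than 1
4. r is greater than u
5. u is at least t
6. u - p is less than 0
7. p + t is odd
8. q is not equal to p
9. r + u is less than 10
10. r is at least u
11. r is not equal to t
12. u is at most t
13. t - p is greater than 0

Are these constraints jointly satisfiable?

Unsatisfiable

Constraints 5, 6, and 13 give p < t, t ≤ u, u < p. Chaining: p < t ≤ u < p, which forces p < p — impossible.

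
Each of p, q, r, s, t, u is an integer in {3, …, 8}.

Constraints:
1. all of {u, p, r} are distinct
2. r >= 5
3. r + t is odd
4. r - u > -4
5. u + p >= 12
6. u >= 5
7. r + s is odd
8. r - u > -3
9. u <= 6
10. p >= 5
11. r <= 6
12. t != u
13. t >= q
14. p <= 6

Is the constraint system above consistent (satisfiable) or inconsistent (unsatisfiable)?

Unsatisfiable

Constraints 2, 6, 9, 10, 11, and 14 confine each of u, p, r to the 2 values {5, 6}.
Constraint 1 requires all 3 of them to be distinct, but only 2 values are available — impossible by the pigeonhole principle.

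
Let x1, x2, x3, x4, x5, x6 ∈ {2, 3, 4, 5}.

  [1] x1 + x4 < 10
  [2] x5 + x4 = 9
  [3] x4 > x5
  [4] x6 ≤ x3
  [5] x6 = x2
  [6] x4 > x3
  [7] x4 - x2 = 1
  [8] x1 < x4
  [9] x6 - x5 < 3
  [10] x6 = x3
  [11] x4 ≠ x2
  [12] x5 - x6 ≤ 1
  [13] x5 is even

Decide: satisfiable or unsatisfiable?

Setting (x1, x2, x3, x4, x5, x6) = (2, 4, 4, 5, 4, 4) satisfies everything: constraint 1: x1 + x4 = 7; constraint 2: x5 + x4 = 9; constraint 7: x4 - x2 = 1, and the others follow.

Satisfiable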